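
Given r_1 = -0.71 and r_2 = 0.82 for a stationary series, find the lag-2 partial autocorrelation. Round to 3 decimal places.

φ_{22} = (r_2 − r_1²) / (1 − r_1²)
r_1² = (-0.71)² = 0.5041
Numerator = 0.82 − 0.5041 = 0.3159; denominator = 1 − 0.5041 = 0.4959
φ_{22} = 0.3159 / 0.4959 = 0.637

0.637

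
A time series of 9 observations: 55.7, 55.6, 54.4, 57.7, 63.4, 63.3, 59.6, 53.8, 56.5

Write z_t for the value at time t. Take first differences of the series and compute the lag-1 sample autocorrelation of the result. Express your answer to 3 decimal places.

0.209

First differences Δz: -0.1, -1.2, 3.3, 5.7, -0.1, -3.7, -5.8, 2.7
Mean of differences = 0.1000
Numerator Σ(Δz_t−Δz̄)(Δz_{t+1}−Δz̄) = 20.7400
Denominator Σ(Δz_t−Δz̄)² = 99.3800
r_1(Δz) = 20.7400 / 99.3800 = 0.209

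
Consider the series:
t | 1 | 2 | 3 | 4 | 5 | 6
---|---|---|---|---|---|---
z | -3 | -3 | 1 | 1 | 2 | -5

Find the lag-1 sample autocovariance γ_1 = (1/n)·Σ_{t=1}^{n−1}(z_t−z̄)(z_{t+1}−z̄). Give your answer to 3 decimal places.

Mean z̄ = (-3 − 3 + 1 + 1 + 2 − 5)/6 = -1.1667
Σ_{t=1}^{5}(z_t−z̄)(z_{t+1}−z̄) = -1.1944
γ_1 = -1.1944 / 6 = -0.199

-0.199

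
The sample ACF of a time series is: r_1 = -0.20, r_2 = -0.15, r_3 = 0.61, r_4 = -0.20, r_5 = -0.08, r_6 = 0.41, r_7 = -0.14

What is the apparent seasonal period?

3

The largest autocorrelation is r_3 = 0.61, with a weaker echo at lag 6 (0.41); the remaining lags stay at or below -0.08.
The dominant spike at lag 3 indicates a seasonal period of 3.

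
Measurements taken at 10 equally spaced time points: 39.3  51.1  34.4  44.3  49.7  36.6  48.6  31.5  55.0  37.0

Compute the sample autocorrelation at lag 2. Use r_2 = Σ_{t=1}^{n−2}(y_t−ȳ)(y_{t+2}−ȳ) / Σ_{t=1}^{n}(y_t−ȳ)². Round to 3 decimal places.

0.378

Mean ȳ = (39.3 + 51.1 + 34.4 + 44.3 + 49.7 + 36.6 + 48.6 + 31.5 + 55.0 + 37.0)/10 = 42.7500
Numerator Σ_{t=1}^{8}(y_t−ȳ)(y_{t+2}−ȳ) = 220.3800
Denominator Σ(y_t−ȳ)² = 583.7850
r_2 = 220.3800 / 583.7850 = 0.378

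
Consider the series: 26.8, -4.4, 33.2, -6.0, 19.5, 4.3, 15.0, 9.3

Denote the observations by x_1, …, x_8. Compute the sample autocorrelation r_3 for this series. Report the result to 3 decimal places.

Mean x̄ = (26.8 − 4.4 + 33.2 − 6.0 + 19.5 + 4.3 + 15.0 + 9.3)/8 = 12.2125
Deviations from mean: 14.5875, -16.6125, 20.9875, -18.2125, 7.2875, -7.9125, 2.7875, -2.9125
Σ(x_t−x̄)(x_{t+3}−x̄) = (-265.6748) + (-121.0636) + (-166.0636) + (-50.7673) + (-21.2248) = -624.7942
Denominator Σ(x_t−x̄)² = 1392.9088
r_3 = -624.7942 / 1392.9088 = -0.449

-0.449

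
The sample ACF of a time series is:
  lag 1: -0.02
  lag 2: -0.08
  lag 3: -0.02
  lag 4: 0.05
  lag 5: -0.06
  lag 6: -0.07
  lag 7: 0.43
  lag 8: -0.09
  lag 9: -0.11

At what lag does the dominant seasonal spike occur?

7

The largest autocorrelation is r_7 = 0.43; the remaining lags stay at or below 0.05.
The dominant spike at lag 7 indicates a seasonal period of 7.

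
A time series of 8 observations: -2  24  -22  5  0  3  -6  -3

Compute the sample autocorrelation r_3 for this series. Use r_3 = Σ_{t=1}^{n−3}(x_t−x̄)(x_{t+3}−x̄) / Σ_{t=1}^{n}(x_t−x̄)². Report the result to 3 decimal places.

-0.092

Mean x̄ = (-2 + 24 − 22 + 5 + 0 + 3 − 6 − 3)/8 = -0.1250
Deviations from mean: -1.8750, 24.1250, -21.8750, 5.1250, 0.1250, 3.1250, -5.8750, -2.8750
Σ(x_t−x̄)(x_{t+3}−x̄) = (-9.6094) + (3.0156) + (-68.3594) + (-30.1094) + (-0.3594) = -105.4219
Denominator Σ(x_t−x̄)² = 1142.8750
r_3 = -105.4219 / 1142.8750 = -0.092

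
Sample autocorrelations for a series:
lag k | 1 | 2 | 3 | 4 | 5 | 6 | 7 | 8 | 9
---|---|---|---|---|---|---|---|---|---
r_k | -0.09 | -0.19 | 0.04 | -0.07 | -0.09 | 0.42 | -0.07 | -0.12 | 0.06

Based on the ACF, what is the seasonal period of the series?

The largest autocorrelation is r_6 = 0.42; the remaining lags stay at or below 0.06.
The dominant spike at lag 6 indicates a seasonal period of 6.

6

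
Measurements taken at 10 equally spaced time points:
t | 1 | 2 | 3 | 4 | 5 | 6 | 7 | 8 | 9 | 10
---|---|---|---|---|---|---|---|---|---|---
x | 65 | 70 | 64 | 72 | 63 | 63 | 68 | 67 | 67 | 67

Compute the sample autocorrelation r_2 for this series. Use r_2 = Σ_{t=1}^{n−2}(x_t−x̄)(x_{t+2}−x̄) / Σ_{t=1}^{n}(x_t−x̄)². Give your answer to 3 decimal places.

0.085

Mean x̄ = (65 + 70 + 64 + 72 + 63 + 63 + 68 + 67 + 67 + 67)/10 = 66.6000
Numerator Σ_{t=1}^{8}(x_t−x̄)(x_{t+2}−x̄) = 6.6800
Denominator Σ(x_t−x̄)² = 78.4000
r_2 = 6.6800 / 78.4000 = 0.085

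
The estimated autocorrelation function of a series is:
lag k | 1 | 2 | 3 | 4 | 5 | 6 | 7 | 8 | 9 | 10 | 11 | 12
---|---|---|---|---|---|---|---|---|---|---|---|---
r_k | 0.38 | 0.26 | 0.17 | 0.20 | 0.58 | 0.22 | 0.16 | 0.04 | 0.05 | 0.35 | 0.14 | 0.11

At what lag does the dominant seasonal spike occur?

The largest autocorrelation is r_5 = 0.58; the remaining lags stay at or below 0.38. The elevated value at lag 1 (0.38), dropping to 0.26 at lag 2, reflects decaying short-term dependence rather than seasonality.
The dominant spike at lag 5 indicates a seasonal period of 5.

5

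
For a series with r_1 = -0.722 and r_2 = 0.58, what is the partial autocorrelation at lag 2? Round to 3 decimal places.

0.123

φ_{22} = (r_2 − r_1²) / (1 − r_1²)
r_1² = (-0.722)² = 0.521284
Numerator = 0.58 − 0.5213 = 0.0587; denominator = 1 − 0.5213 = 0.4787
φ_{22} = 0.0587 / 0.4787 = 0.123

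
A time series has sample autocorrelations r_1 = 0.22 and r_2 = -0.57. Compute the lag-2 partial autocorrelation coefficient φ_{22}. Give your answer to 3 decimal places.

-0.650

φ_{22} = (r_2 − r_1²) / (1 − r_1²)
r_1² = (0.22)² = 0.0484
Numerator = -0.57 − 0.0484 = -0.6184; denominator = 1 − 0.0484 = 0.9516
φ_{22} = -0.6184 / 0.9516 = -0.650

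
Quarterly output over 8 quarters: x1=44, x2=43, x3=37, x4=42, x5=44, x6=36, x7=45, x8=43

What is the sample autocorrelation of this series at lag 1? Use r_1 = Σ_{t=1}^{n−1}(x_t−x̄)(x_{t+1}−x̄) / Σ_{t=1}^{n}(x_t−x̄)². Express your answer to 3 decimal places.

Mean x̄ = (44 + 43 + 37 + 42 + 44 + 36 + 45 + 43)/8 = 41.7500
Deviations from mean: 2.2500, 1.2500, -4.7500, 0.2500, 2.2500, -5.7500, 3.2500, 1.2500
Σ(x_t−x̄)(x_{t+1}−x̄) = (2.8125) + (-5.9375) + (-1.1875) + (0.5625) + (-12.9375) + (-18.6875) + (4.0625) = -31.3125
Denominator Σ(x_t−x̄)² = 79.5000
r_1 = -31.3125 / 79.5000 = -0.394

-0.394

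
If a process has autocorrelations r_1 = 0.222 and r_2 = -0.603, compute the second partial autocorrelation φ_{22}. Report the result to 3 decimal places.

φ_{22} = (r_2 − r_1²) / (1 − r_1²)
r_1² = (0.222)² = 0.049284
Numerator = -0.603 − 0.0493 = -0.6523; denominator = 1 − 0.0493 = 0.9507
φ_{22} = -0.6523 / 0.9507 = -0.686

-0.686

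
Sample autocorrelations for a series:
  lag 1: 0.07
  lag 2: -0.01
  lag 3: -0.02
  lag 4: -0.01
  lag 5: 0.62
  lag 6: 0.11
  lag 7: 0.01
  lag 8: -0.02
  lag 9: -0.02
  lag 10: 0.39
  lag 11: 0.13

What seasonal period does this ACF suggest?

The largest autocorrelation is r_5 = 0.62, with a weaker echo at lag 10 (0.39); the remaining lags stay at or below 0.13.
The dominant spike at lag 5 indicates a seasonal period of 5.

5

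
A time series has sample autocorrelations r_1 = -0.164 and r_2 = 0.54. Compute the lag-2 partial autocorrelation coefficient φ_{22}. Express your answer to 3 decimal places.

φ_{22} = (r_2 − r_1²) / (1 − r_1²)
r_1² = (-0.164)² = 0.026896
Numerator = 0.54 − 0.0269 = 0.5131; denominator = 1 − 0.0269 = 0.9731
φ_{22} = 0.5131 / 0.9731 = 0.527

0.527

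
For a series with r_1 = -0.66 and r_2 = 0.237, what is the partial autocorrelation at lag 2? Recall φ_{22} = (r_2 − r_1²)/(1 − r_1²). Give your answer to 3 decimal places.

-0.352

φ_{22} = (r_2 − r_1²) / (1 − r_1²)
r_1² = (-0.66)² = 0.4356
Numerator = 0.237 − 0.4356 = -0.1986; denominator = 1 − 0.4356 = 0.5644
φ_{22} = -0.1986 / 0.5644 = -0.352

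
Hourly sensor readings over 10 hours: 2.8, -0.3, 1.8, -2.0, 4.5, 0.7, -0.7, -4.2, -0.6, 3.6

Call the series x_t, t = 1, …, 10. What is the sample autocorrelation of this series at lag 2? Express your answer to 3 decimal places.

Mean x̄ = (2.8 − 0.3 + 1.8 − 2.0 + 4.5 + 0.7 − 0.7 − 4.2 − 0.6 + 3.6)/10 = 0.5600
Numerator Σ_{t=1}^{8}(x_t−x̄)(x_{t+2}−x̄) = -9.1332
Denominator Σ(x_t−x̄)² = 64.2240
r_2 = -9.1332 / 64.2240 = -0.142

-0.142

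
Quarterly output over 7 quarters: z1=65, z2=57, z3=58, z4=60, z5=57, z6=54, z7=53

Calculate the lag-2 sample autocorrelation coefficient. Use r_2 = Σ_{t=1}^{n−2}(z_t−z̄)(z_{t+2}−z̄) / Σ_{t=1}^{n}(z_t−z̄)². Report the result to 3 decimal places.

-0.051

Mean z̄ = (65 + 57 + 58 + 60 + 57 + 54 + 53)/7 = 57.7143
Deviations from mean: 7.2857, -0.7143, 0.2857, 2.2857, -0.7143, -3.7143, -4.7143
Numerator Σ_{t=1}^{5}(z_t−z̄)(z_{t+2}−z̄) = -4.8776
Denominator Σ(z_t−z̄)² = 95.4286
r_2 = -4.8776 / 95.4286 = -0.051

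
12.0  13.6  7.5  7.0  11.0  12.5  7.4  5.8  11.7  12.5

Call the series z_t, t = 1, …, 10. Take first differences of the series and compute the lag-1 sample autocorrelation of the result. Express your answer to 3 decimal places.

-0.056

First differences Δz: 1.6, -6.1, -0.5, 4.0, 1.5, -5.1, -1.6, 5.9, 0.8
Mean of differences = 0.0556
Numerator Σ(Δz_t−Δz̄)(Δz_{t+1}−Δz̄) = -6.8175
Denominator Σ(Δz_t−Δz̄)² = 122.2622
r_1(Δz) = -6.8175 / 122.2622 = -0.056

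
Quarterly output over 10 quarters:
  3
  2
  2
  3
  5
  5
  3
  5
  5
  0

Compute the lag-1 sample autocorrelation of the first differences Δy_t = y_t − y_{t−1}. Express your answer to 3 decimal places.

First differences Δy: -1, 0, 1, 2, 0, -2, 2, 0, -5
Mean of differences = -0.3333
Numerator Σ(Δy_t−Δȳ)(Δy_{t+1}−Δȳ) = -1.1111
Denominator Σ(Δy_t−Δȳ)² = 38.0000
r_1(Δy) = -1.1111 / 38.0000 = -0.029

-0.029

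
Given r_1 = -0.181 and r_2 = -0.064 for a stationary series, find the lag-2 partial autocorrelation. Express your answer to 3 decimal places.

φ_{22} = (r_2 − r_1²) / (1 − r_1²)
r_1² = (-0.181)² = 0.032761
Numerator = -0.064 − 0.0328 = -0.0968; denominator = 1 − 0.0328 = 0.9672
φ_{22} = -0.0968 / 0.9672 = -0.100

-0.100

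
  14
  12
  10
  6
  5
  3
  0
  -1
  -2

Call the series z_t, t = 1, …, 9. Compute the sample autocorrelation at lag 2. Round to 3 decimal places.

Mean z̄ = (14 + 12 + 10 + 6 + 5 + 3 + 0 − 1 − 2)/9 = 5.2222
Σ(z_t−z̄)(z_{t+2}−z̄) = (41.9383) + (5.2716) + (-1.0617) + (-1.7284) + (1.1605) + (13.8272) + (37.7160) = 97.1235
Denominator Σ(z_t−z̄)² = 269.5556
r_2 = 97.1235 / 269.5556 = 0.360

0.360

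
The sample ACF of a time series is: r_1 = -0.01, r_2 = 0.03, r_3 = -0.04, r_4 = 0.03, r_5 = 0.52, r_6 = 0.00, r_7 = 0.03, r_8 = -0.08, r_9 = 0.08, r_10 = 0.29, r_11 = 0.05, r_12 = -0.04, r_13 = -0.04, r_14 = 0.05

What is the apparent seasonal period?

The largest autocorrelation is r_5 = 0.52, with a weaker echo at lag 10 (0.29); the remaining lags stay at or below 0.08.
The dominant spike at lag 5 indicates a seasonal period of 5.

5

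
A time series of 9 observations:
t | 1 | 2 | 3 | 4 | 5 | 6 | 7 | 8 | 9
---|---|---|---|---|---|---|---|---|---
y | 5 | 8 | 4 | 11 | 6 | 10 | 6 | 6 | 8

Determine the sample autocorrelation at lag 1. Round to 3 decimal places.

Mean ȳ = (5 + 8 + 4 + 11 + 6 + 10 + 6 + 6 + 8)/9 = 7.1111
Numerator Σ_{t=1}^{8}(y_t−ȳ)(y_{t+1}−ȳ) = -27.2346
Denominator Σ(y_t−ȳ)² = 42.8889
r_1 = -27.2346 / 42.8889 = -0.635

-0.635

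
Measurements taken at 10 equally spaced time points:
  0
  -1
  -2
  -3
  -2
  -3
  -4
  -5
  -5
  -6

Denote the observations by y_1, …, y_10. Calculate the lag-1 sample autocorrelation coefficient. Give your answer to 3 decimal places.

0.605

Mean ȳ = (0 − 1 − 2 − 3 − 2 − 3 − 4 − 5 − 5 − 6)/10 = -3.1000
Numerator Σ_{t=1}^{9}(y_t−ȳ)(y_{t+1}−ȳ) = 19.8900
Denominator Σ(y_t−ȳ)² = 32.9000
r_1 = 19.8900 / 32.9000 = 0.605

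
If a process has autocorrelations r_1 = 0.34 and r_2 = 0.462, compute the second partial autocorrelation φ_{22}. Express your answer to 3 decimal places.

φ_{22} = (r_2 − r_1²) / (1 − r_1²)
r_1² = (0.34)² = 0.1156
Numerator = 0.462 − 0.1156 = 0.3464; denominator = 1 − 0.1156 = 0.8844
φ_{22} = 0.3464 / 0.8844 = 0.392

0.392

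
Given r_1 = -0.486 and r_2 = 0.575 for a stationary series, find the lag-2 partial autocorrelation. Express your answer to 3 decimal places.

φ_{22} = (r_2 − r_1²) / (1 − r_1²)
r_1² = (-0.486)² = 0.236196
Numerator = 0.575 − 0.2362 = 0.3388; denominator = 1 − 0.2362 = 0.7638
φ_{22} = 0.3388 / 0.7638 = 0.444

0.444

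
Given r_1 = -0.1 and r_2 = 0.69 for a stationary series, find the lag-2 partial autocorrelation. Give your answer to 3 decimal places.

φ_{22} = (r_2 − r_1²) / (1 − r_1²)
r_1² = (-0.1)² = 0.01
Numerator = 0.69 − 0.0100 = 0.6800; denominator = 1 − 0.0100 = 0.9900
φ_{22} = 0.6800 / 0.9900 = 0.687

0.687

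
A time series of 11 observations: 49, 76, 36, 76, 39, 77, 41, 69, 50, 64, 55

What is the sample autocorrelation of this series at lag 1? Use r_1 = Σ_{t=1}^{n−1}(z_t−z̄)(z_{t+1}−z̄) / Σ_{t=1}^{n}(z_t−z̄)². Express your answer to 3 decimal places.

-0.946

Mean z̄ = (49 + 76 + 36 + 76 + 39 + 77 + 41 + 69 + 50 + 64 + 55)/11 = 57.4545
Numerator Σ_{t=1}^{10}(z_t−z̄)(z_{t+1}−z̄) = -2318.0248
Denominator Σ(z_t−z̄)² = 2450.7273
r_1 = -2318.0248 / 2450.7273 = -0.946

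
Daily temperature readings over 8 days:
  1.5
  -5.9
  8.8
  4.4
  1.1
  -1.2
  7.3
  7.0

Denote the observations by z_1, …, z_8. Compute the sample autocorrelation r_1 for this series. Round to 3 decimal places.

Mean z̄ = (1.5 − 5.9 + 8.8 + 4.4 + 1.1 − 1.2 + 7.3 + 7.0)/8 = 2.8750
Deviations from mean: -1.3750, -8.7750, 5.9250, 1.5250, -1.7750, -4.0750, 4.4250, 4.1250
Numerator Σ_{t=1}^{7}(z_t−z̄)(z_{t+1}−z̄) = -26.1431
Denominator Σ(z_t−z̄)² = 172.6750
r_1 = -26.1431 / 172.6750 = -0.151

-0.151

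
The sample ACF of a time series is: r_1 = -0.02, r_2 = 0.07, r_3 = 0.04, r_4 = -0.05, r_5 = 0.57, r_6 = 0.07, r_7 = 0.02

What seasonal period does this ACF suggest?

5

The largest autocorrelation is r_5 = 0.57; the remaining lags stay at or below 0.07.
The dominant spike at lag 5 indicates a seasonal period of 5.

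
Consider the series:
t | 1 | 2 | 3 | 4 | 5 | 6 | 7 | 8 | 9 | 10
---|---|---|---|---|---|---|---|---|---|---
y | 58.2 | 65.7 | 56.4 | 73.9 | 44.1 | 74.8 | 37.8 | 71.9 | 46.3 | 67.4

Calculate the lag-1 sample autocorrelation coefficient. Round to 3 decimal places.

-0.879

Mean ȳ = (58.2 + 65.7 + 56.4 + 73.9 + 44.1 + 74.8 + 37.8 + 71.9 + 46.3 + 67.4)/10 = 59.6500
Numerator Σ_{t=1}^{9}(y_t−ȳ)(y_{t+1}−ȳ) = -1397.6075
Denominator Σ(y_t−ȳ)² = 1589.4250
r_1 = -1397.6075 / 1589.4250 = -0.879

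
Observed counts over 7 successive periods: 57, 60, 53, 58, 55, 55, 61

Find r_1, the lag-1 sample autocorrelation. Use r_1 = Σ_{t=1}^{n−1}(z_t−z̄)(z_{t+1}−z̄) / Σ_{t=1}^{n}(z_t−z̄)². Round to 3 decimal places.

Mean z̄ = (57 + 60 + 53 + 58 + 55 + 55 + 61)/7 = 57.0000
Deviations from mean: 0.0000, 3.0000, -4.0000, 1.0000, -2.0000, -2.0000, 4.0000
Numerator Σ_{t=1}^{6}(z_t−z̄)(z_{t+1}−z̄) = -22.0000
Denominator Σ(z_t−z̄)² = 50.0000
r_1 = -22.0000 / 50.0000 = -0.440

-0.440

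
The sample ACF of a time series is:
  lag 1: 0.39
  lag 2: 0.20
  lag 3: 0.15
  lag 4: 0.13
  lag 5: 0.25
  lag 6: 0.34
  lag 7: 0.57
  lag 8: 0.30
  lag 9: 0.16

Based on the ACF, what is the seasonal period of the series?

The largest autocorrelation is r_7 = 0.57; the remaining lags stay at or below 0.39. The elevated value at lag 1 (0.39), dropping to 0.20 at lag 2, reflects decaying short-term dependence rather than seasonality.
The dominant spike at lag 7 indicates a seasonal period of 7.

7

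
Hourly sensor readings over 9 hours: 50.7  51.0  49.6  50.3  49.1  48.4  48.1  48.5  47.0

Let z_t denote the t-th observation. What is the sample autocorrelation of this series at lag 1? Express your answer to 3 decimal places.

0.500

Mean z̄ = (50.7 + 51.0 + 49.6 + 50.3 + 49.1 + 48.4 + 48.1 + 48.5 + 47.0)/9 = 49.1889
Numerator Σ_{t=1}^{8}(z_t−z̄)(z_{t+1}−z̄) = 7.0265
Denominator Σ(z_t−z̄)² = 14.0489
r_1 = 7.0265 / 14.0489 = 0.500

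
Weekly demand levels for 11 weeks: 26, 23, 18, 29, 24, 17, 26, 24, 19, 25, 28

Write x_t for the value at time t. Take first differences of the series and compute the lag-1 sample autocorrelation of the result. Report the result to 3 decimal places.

First differences Δx: -3, -5, 11, -5, -7, 9, -2, -5, 6, 3
Mean of differences = 0.2000
Numerator Σ(Δx_t−Δx̄)(Δx_{t+1}−Δx̄) = -143.4400
Denominator Σ(Δx_t−Δx̄)² = 383.6000
r_1(Δx) = -143.4400 / 383.6000 = -0.374

-0.374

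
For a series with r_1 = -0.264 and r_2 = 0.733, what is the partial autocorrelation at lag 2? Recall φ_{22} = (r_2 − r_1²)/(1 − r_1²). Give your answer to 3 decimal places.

0.713

φ_{22} = (r_2 − r_1²) / (1 − r_1²)
r_1² = (-0.264)² = 0.069696
Numerator = 0.733 − 0.0697 = 0.6633; denominator = 1 − 0.0697 = 0.9303
φ_{22} = 0.6633 / 0.9303 = 0.713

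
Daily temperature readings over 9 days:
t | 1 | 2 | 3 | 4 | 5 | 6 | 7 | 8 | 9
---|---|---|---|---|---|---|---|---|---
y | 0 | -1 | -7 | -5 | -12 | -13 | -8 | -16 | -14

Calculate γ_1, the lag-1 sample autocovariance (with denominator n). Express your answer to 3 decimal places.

13.237

Mean ȳ = (0 − 1 − 7 − 5 − 12 − 13 − 8 − 16 − 14)/9 = -8.4444
Σ_{t=1}^{8}(y_t−ȳ)(y_{t+1}−ȳ) = 119.1358
γ_1 = 119.1358 / 9 = 13.237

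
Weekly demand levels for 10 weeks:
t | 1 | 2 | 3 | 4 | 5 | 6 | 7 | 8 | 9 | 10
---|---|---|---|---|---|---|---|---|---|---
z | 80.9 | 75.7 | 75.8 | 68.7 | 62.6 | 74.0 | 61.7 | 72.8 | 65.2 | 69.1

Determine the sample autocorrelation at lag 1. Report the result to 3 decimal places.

0.011

Mean z̄ = (80.9 + 75.7 + 75.8 + 68.7 + 62.6 + 74.0 + 61.7 + 72.8 + 65.2 + 69.1)/10 = 70.6500
Numerator Σ_{t=1}^{9}(z_t−z̄)(z_{t+1}−z̄) = 3.9625
Denominator Σ(z_t−z̄)² = 353.7450
r_1 = 3.9625 / 353.7450 = 0.011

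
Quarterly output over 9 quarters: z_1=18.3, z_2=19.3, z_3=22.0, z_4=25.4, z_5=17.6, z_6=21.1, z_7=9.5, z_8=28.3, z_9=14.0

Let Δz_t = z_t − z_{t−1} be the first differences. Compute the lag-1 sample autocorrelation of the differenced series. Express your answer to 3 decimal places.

-0.721

First differences Δz: 1.0, 2.7, 3.4, -7.8, 3.5, -11.6, 18.8, -14.3
Mean of differences = -0.5375
Numerator Σ(Δz_t−Δz̄)(Δz_{t+1}−Δz̄) = -564.9114
Denominator Σ(Δz_t−Δz̄)² = 783.1188
r_1(Δz) = -564.9114 / 783.1188 = -0.721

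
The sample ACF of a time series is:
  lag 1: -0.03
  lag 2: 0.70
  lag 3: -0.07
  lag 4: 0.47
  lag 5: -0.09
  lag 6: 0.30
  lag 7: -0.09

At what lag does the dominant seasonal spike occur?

2

The largest autocorrelation is r_2 = 0.70, with weaker echoes at lags 4 (0.47) and 6 (0.30); the remaining lags stay at or below -0.03.
The dominant spike at lag 2 indicates a seasonal period of 2.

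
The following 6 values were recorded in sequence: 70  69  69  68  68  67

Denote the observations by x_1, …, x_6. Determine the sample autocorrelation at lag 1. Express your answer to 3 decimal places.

0.318

Mean x̄ = (70 + 69 + 69 + 68 + 68 + 67)/6 = 68.5000
Deviations from mean: 1.5000, 0.5000, 0.5000, -0.5000, -0.5000, -1.5000
Σ(x_t−x̄)(x_{t+1}−x̄) = (0.7500) + (0.2500) + (-0.2500) + (0.2500) + (0.7500) = 1.7500
Denominator Σ(x_t−x̄)² = 5.5000
r_1 = 1.7500 / 5.5000 = 0.318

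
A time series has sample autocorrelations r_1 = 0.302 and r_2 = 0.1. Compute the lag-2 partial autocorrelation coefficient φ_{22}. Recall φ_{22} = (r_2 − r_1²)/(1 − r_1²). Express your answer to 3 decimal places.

0.010

φ_{22} = (r_2 − r_1²) / (1 − r_1²)
r_1² = (0.302)² = 0.091204
Numerator = 0.1 − 0.0912 = 0.0088; denominator = 1 − 0.0912 = 0.9088
φ_{22} = 0.0088 / 0.9088 = 0.010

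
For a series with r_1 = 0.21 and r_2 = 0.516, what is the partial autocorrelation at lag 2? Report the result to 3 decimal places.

0.494

φ_{22} = (r_2 − r_1²) / (1 − r_1²)
r_1² = (0.21)² = 0.0441
Numerator = 0.516 − 0.0441 = 0.4719; denominator = 1 − 0.0441 = 0.9559
φ_{22} = 0.4719 / 0.9559 = 0.494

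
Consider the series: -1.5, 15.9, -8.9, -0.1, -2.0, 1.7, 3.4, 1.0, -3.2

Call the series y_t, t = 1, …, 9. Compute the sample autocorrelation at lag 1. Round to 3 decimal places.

Mean ȳ = (-1.5 + 15.9 − 8.9 − 0.1 − 2.0 + 1.7 + 3.4 + 1.0 − 3.2)/9 = 0.7000
Numerator Σ_{t=1}^{8}(y_t−ȳ)(y_{t+1}−ȳ) = -169.8800
Denominator Σ(y_t−ȳ)² = 359.5600
r_1 = -169.8800 / 359.5600 = -0.472

-0.472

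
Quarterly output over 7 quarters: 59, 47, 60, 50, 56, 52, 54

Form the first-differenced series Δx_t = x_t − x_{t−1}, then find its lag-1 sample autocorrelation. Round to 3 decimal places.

-0.806

First differences Δx: -12, 13, -10, 6, -4, 2
Mean of differences = -0.8333
Numerator Σ(Δx_t−Δx̄)(Δx_{t+1}−Δx̄) = -374.5278
Denominator Σ(Δx_t−Δx̄)² = 464.8333
r_1(Δx) = -374.5278 / 464.8333 = -0.806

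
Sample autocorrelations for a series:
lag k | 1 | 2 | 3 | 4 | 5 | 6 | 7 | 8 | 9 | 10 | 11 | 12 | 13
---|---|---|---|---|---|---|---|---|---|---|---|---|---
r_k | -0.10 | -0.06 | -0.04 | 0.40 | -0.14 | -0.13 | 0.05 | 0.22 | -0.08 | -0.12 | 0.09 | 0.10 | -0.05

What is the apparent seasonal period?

4

The largest autocorrelation is r_4 = 0.40, with a weaker echo at lag 8 (0.22); the remaining lags stay at or below 0.10.
The dominant spike at lag 4 indicates a seasonal period of 4.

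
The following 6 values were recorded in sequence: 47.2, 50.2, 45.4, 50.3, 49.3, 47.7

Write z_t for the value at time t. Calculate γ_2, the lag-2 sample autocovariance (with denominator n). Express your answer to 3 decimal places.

0.488

Mean z̄ = (47.2 + 50.2 + 45.4 + 50.3 + 49.3 + 47.7)/6 = 48.3500
Σ_{t=1}^{4}(z_t−z̄)(z_{t+2}−z̄) = 2.9300
γ_2 = 2.9300 / 6 = 0.488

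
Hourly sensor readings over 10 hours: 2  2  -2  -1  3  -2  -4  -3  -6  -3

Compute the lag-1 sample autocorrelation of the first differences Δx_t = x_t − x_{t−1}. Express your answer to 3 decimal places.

First differences Δx: 0, -4, 1, 4, -5, -2, 1, -3, 3
Mean of differences = -0.5556
Numerator Σ(Δx_t−Δx̄)(Δx_{t+1}−Δx̄) = -28.7531
Denominator Σ(Δx_t−Δx̄)² = 78.2222
r_1(Δx) = -28.7531 / 78.2222 = -0.368

-0.368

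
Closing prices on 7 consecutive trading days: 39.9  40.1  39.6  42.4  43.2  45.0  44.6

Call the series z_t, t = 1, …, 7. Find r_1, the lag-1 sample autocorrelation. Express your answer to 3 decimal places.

0.626

Mean z̄ = (39.9 + 40.1 + 39.6 + 42.4 + 43.2 + 45.0 + 44.6)/7 = 42.1143
Numerator Σ_{t=1}^{6}(z_t−z̄)(z_{t+1}−z̄) = 19.4227
Denominator Σ(z_t−z̄)² = 31.0486
r_1 = 19.4227 / 31.0486 = 0.626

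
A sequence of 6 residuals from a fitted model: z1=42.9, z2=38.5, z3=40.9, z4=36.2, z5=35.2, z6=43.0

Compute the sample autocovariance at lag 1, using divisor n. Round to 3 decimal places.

Mean z̄ = (42.9 + 38.5 + 40.9 + 36.2 + 35.2 + 43.0)/6 = 39.4500
Deviations: 3.4500, -0.9500, 1.4500, -3.2500, -4.2500, 3.5500
Σ_{t=1}^{5}(z_t−z̄)(z_{t+1}−z̄) = -10.6425
γ_1 = -10.6425 / 6 = -1.774

-1.774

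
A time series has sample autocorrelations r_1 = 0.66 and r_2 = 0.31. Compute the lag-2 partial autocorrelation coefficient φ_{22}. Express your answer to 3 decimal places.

-0.223

φ_{22} = (r_2 − r_1²) / (1 − r_1²)
r_1² = (0.66)² = 0.4356
Numerator = 0.31 − 0.4356 = -0.1256; denominator = 1 − 0.4356 = 0.5644
φ_{22} = -0.1256 / 0.5644 = -0.223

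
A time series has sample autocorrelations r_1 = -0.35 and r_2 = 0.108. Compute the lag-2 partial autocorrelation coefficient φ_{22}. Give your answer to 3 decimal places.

-0.017

φ_{22} = (r_2 − r_1²) / (1 − r_1²)
r_1² = (-0.35)² = 0.1225
Numerator = 0.108 − 0.1225 = -0.0145; denominator = 1 − 0.1225 = 0.8775
φ_{22} = -0.0145 / 0.8775 = -0.017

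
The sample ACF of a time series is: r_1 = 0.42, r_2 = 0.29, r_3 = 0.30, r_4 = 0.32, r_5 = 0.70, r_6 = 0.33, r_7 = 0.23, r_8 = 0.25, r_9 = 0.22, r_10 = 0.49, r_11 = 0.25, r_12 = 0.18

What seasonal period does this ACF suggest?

5

The largest autocorrelation is r_5 = 0.70, with a weaker echo at lag 10 (0.49); the remaining lags stay at or below 0.42. The elevated value at lag 1 (0.42), dropping to 0.29 at lag 2, reflects decaying short-term dependence rather than seasonality.
The dominant spike at lag 5 indicates a seasonal period of 5.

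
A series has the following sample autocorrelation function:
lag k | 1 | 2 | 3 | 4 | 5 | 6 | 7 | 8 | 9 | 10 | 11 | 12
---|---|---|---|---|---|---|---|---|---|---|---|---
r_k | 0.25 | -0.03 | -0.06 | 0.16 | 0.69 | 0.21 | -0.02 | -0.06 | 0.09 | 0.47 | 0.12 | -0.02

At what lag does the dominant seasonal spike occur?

5

The largest autocorrelation is r_5 = 0.69, with a weaker echo at lag 10 (0.47); the remaining lags stay at or below 0.25.
The dominant spike at lag 5 indicates a seasonal period of 5.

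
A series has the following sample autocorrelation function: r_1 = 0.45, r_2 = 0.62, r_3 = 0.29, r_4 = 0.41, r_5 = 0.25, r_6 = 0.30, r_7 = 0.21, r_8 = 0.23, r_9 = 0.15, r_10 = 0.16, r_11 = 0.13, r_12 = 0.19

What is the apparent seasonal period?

2

The largest autocorrelation is r_2 = 0.62; the remaining lags stay at or below 0.45.
The dominant spike at lag 2 indicates a seasonal period of 2.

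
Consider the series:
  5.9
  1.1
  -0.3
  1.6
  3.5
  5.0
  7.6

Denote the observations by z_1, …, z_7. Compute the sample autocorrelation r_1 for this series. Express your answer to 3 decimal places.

Mean z̄ = (5.9 + 1.1 − 0.3 + 1.6 + 3.5 + 5.0 + 7.6)/7 = 3.4857
Σ(z_t−z̄)(z_{t+1}−z̄) = (-5.7598) + (9.0316) + (7.1388) + (-0.0269) + (0.0216) + (6.2302) = 16.6355
Denominator Σ(z_t−z̄)² = 48.6286
r_1 = 16.6355 / 48.6286 = 0.342

0.342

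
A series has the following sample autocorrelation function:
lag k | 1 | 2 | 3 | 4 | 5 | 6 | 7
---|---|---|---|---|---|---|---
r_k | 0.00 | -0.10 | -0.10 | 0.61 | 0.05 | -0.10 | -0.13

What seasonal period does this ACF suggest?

The largest autocorrelation is r_4 = 0.61; the remaining lags stay at or below 0.05.
The dominant spike at lag 4 indicates a seasonal period of 4.

4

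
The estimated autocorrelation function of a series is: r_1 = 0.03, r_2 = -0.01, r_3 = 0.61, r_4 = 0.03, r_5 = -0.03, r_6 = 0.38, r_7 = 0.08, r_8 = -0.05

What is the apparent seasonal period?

The largest autocorrelation is r_3 = 0.61, with a weaker echo at lag 6 (0.38); the remaining lags stay at or below 0.08.
The dominant spike at lag 3 indicates a seasonal period of 3.

3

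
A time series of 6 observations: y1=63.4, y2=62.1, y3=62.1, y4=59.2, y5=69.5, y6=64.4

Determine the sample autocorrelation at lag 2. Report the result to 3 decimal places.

-0.108

Mean ȳ = (63.4 + 62.1 + 62.1 + 59.2 + 69.5 + 64.4)/6 = 63.4500
Deviations from mean: -0.0500, -1.3500, -1.3500, -4.2500, 6.0500, 0.9500
Σ(y_t−ȳ)(y_{t+2}−ȳ) = (0.0675) + (5.7375) + (-8.1675) + (-4.0375) = -6.4000
Denominator Σ(y_t−ȳ)² = 59.2150
r_2 = -6.4000 / 59.2150 = -0.108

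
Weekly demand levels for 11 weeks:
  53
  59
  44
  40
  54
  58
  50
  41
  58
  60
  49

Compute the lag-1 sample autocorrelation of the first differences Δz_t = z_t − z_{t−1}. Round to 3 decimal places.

First differences Δz: 6, -15, -4, 14, 4, -8, -9, 17, 2, -11
Mean of differences = -0.4000
Numerator Σ(Δz_t−Δz̄)(Δz_{t+1}−Δz̄) = -130.7600
Denominator Σ(Δz_t−Δz̄)² = 1046.4000
r_1(Δz) = -130.7600 / 1046.4000 = -0.125

-0.125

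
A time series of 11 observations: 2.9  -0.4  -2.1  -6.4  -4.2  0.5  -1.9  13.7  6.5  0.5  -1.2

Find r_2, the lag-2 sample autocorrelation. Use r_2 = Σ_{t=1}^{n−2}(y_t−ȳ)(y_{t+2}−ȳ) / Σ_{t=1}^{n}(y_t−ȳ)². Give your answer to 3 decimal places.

Mean ȳ = (2.9 − 0.4 − 2.1 − 6.4 − 4.2 + 0.5 − 1.9 + 13.7 + 6.5 + 0.5 − 1.2)/11 = 0.7182
Numerator Σ_{t=1}^{9}(y_t−ȳ)(y_{t+2}−ȳ) = -1.7925
Denominator Σ(y_t−ȳ)² = 301.3964
r_2 = -1.7925 / 301.3964 = -0.006

-0.006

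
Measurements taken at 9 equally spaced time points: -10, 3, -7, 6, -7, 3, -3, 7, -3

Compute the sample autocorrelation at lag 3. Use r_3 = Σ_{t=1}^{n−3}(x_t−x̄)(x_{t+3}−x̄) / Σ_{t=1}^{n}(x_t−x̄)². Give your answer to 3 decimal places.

Mean x̄ = (-10 + 3 − 7 + 6 − 7 + 3 − 3 + 7 − 3)/9 = -1.2222
Σ(x_t−x̄)(x_{t+3}−x̄) = (-63.3951) + (-24.3951) + (-24.3951) + (-12.8395) + (-47.5062) + (-7.5062) = -180.0370
Denominator Σ(x_t−x̄)² = 305.5556
r_3 = -180.0370 / 305.5556 = -0.589

-0.589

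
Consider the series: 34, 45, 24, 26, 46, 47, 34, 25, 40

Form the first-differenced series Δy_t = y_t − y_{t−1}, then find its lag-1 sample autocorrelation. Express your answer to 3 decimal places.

First differences Δy: 11, -21, 2, 20, 1, -13, -9, 15
Mean of differences = 0.7500
Numerator Σ(Δy_t−Δȳ)(Δy_{t+1}−Δȳ) = -229.5625
Denominator Σ(Δy_t−Δȳ)² = 1437.5000
r_1(Δy) = -229.5625 / 1437.5000 = -0.160

-0.160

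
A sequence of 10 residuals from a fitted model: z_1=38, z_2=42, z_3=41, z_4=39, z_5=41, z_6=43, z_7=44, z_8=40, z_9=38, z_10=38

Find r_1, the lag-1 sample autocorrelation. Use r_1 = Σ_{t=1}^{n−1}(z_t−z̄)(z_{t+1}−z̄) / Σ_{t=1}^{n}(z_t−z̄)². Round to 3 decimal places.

0.275

Mean z̄ = (38 + 42 + 41 + 39 + 41 + 43 + 44 + 40 + 38 + 38)/10 = 40.4000
Numerator Σ_{t=1}^{9}(z_t−z̄)(z_{t+1}−z̄) = 11.6400
Denominator Σ(z_t−z̄)² = 42.4000
r_1 = 11.6400 / 42.4000 = 0.275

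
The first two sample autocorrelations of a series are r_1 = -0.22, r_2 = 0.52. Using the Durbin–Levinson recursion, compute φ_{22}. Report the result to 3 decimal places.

0.496

φ_{22} = (r_2 − r_1²) / (1 − r_1²)
r_1² = (-0.22)² = 0.0484
Numerator = 0.52 − 0.0484 = 0.4716; denominator = 1 − 0.0484 = 0.9516
φ_{22} = 0.4716 / 0.9516 = 0.496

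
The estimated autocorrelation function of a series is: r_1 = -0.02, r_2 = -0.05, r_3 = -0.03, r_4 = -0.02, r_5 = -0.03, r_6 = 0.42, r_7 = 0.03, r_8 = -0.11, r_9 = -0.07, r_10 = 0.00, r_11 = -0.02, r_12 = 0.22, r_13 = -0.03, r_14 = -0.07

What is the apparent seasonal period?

6

The largest autocorrelation is r_6 = 0.42, with a weaker echo at lag 12 (0.22); the remaining lags stay at or below 0.03.
The dominant spike at lag 6 indicates a seasonal period of 6.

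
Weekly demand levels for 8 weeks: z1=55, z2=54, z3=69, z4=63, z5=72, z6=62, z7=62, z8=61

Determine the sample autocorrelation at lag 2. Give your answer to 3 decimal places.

Mean z̄ = (55 + 54 + 69 + 63 + 72 + 62 + 62 + 61)/8 = 62.2500
Deviations from mean: -7.2500, -8.2500, 6.7500, 0.7500, 9.7500, -0.2500, -0.2500, -1.2500
Numerator Σ_{t=1}^{6}(z_t−z̄)(z_{t+2}−z̄) = 8.3750
Denominator Σ(z_t−z̄)² = 263.5000
r_2 = 8.3750 / 263.5000 = 0.032

0.032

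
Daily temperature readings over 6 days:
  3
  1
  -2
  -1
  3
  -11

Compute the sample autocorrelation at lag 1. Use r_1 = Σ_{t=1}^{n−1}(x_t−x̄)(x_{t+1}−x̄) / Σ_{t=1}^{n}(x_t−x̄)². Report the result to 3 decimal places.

-0.243

Mean x̄ = (3 + 1 − 2 − 1 + 3 − 11)/6 = -1.1667
Deviations from mean: 4.1667, 2.1667, -0.8333, 0.1667, 4.1667, -9.8333
Σ(x_t−x̄)(x_{t+1}−x̄) = (9.0278) + (-1.8056) + (-0.1389) + (0.6944) + (-40.9722) = -33.1944
Denominator Σ(x_t−x̄)² = 136.8333
r_1 = -33.1944 / 136.8333 = -0.243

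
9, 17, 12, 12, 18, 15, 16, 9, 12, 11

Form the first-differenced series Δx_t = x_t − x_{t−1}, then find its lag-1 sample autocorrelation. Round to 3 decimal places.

First differences Δx: 8, -5, 0, 6, -3, 1, -7, 3, -1
Mean of differences = 0.2222
Numerator Σ(Δx_t−Δx̄)(Δx_{t+1}−Δx̄) = -90.9383
Denominator Σ(Δx_t−Δx̄)² = 193.5556
r_1(Δx) = -90.9383 / 193.5556 = -0.470

-0.470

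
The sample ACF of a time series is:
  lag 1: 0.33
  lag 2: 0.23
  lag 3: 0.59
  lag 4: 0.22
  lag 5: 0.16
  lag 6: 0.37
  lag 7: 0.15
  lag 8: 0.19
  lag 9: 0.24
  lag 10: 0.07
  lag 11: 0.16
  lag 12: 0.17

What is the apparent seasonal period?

3

The largest autocorrelation is r_3 = 0.59, with a weaker echo at lag 6 (0.37); the remaining lags stay at or below 0.33. The elevated value at lag 1 (0.33), dropping to 0.23 at lag 2, reflects decaying short-term dependence rather than seasonality.
The dominant spike at lag 3 indicates a seasonal period of 3.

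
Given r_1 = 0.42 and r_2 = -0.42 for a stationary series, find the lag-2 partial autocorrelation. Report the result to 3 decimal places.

φ_{22} = (r_2 − r_1²) / (1 − r_1²)
r_1² = (0.42)² = 0.1764
Numerator = -0.42 − 0.1764 = -0.5964; denominator = 1 − 0.1764 = 0.8236
φ_{22} = -0.5964 / 0.8236 = -0.724

-0.724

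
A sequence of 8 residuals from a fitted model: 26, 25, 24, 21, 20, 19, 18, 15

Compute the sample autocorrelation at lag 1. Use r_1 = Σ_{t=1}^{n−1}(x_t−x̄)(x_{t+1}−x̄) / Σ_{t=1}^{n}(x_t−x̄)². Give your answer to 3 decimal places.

0.580

Mean x̄ = (26 + 25 + 24 + 21 + 20 + 19 + 18 + 15)/8 = 21.0000
Deviations from mean: 5.0000, 4.0000, 3.0000, 0.0000, -1.0000, -2.0000, -3.0000, -6.0000
Σ(x_t−x̄)(x_{t+1}−x̄) = (20.0000) + (12.0000) + (0.0000) + (0.0000) + (2.0000) + (6.0000) + (18.0000) = 58.0000
Denominator Σ(x_t−x̄)² = 100.0000
r_1 = 58.0000 / 100.0000 = 0.580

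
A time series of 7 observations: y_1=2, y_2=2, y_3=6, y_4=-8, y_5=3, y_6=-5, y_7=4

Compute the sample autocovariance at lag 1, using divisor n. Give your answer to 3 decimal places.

-12.883

Mean ȳ = (2 + 2 + 6 − 8 + 3 − 5 + 4)/7 = 0.5714
Deviations: 1.4286, 1.4286, 5.4286, -8.5714, 2.4286, -5.5714, 3.4286
Σ_{t=1}^{6}(y_t−ȳ)(y_{t+1}−ȳ) = -90.1837
γ_1 = -90.1837 / 7 = -12.883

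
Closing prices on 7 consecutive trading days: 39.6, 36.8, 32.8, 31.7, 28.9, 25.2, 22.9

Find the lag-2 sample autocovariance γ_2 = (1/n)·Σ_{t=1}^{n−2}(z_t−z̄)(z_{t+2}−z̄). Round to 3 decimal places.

Mean z̄ = (39.6 + 36.8 + 32.8 + 31.7 + 28.9 + 25.2 + 22.9)/7 = 31.1286
Deviations: 8.4714, 5.6714, 1.6714, 0.5714, -2.2286, -5.9286, -8.2286
Σ_{t=1}^{5}(z_t−z̄)(z_{t+2}−z̄) = 28.6255
γ_2 = 28.6255 / 7 = 4.089

4.089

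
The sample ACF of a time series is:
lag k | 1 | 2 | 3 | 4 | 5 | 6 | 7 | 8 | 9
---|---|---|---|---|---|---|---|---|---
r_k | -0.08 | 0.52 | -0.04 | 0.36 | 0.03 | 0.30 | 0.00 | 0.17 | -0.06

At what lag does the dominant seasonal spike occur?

2

The largest autocorrelation is r_2 = 0.52, with weaker echoes at lags 4 (0.36), 6 (0.30) and 8 (0.17); the remaining lags stay at or below 0.03.
The dominant spike at lag 2 indicates a seasonal period of 2.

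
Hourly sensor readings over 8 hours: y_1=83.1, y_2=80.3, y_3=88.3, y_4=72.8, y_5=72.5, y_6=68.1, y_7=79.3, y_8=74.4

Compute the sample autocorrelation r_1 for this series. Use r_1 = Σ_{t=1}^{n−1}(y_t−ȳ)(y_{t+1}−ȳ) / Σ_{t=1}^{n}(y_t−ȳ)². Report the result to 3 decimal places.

Mean ȳ = (83.1 + 80.3 + 88.3 + 72.8 + 72.5 + 68.1 + 79.3 + 74.4)/8 = 77.3500
Deviations from mean: 5.7500, 2.9500, 10.9500, -4.5500, -4.8500, -9.2500, 1.9500, -2.9500
Σ(y_t−ȳ)(y_{t+1}−ȳ) = (16.9625) + (32.3025) + (-49.8225) + (22.0675) + (44.8625) + (-18.0375) + (-5.7525) = 42.5825
Denominator Σ(y_t−ȳ)² = 303.9600
r_1 = 42.5825 / 303.9600 = 0.140

0.140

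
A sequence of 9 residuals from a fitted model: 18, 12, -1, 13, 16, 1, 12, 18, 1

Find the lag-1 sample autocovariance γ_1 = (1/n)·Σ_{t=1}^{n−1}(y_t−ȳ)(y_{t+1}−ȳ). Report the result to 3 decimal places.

Mean ȳ = (18 + 12 − 1 + 13 + 16 + 1 + 12 + 18 + 1)/9 = 10.0000
Σ_{t=1}^{8}(y_t−ȳ)(y_{t+1}−ȳ) = -149.0000
γ_1 = -149.0000 / 9 = -16.556

-16.556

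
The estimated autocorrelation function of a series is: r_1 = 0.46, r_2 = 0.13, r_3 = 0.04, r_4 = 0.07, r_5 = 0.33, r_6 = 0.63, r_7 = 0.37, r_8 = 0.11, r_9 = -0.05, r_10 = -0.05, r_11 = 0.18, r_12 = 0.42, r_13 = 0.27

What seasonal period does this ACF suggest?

The largest autocorrelation is r_6 = 0.63; the remaining lags stay at or below 0.46. The elevated value at lag 1 (0.46), dropping to 0.13 at lag 2, reflects decaying short-term dependence rather than seasonality.
The dominant spike at lag 6 indicates a seasonal period of 6.

6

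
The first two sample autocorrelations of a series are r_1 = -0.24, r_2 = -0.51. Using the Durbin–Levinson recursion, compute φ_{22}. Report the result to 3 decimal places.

-0.602

φ_{22} = (r_2 − r_1²) / (1 − r_1²)
r_1² = (-0.24)² = 0.0576
Numerator = -0.51 − 0.0576 = -0.5676; denominator = 1 − 0.0576 = 0.9424
φ_{22} = -0.5676 / 0.9424 = -0.602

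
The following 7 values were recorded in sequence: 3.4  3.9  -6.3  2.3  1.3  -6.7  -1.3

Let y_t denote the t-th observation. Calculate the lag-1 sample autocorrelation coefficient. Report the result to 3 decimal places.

Mean ȳ = (3.4 + 3.9 − 6.3 + 2.3 + 1.3 − 6.7 − 1.3)/7 = -0.4857
Deviations from mean: 3.8857, 4.3857, -5.8143, 2.7857, 1.7857, -6.2143, -0.8143
Σ(y_t−ȳ)(y_{t+1}−ȳ) = (17.0416) + (-25.4998) + (-16.1969) + (4.9745) + (-11.0969) + (5.0602) = -25.7173
Denominator Σ(y_t−ȳ)² = 118.3686
r_1 = -25.7173 / 118.3686 = -0.217

-0.217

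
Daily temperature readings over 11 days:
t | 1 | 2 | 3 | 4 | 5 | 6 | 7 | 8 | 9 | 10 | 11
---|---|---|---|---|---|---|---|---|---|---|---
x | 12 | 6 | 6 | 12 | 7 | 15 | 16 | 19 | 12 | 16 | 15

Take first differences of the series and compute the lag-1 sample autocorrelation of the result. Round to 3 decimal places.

-0.487

First differences Δx: -6, 0, 6, -5, 8, 1, 3, -7, 4, -1
Mean of differences = 0.3000
Numerator Σ(Δx_t−Δx̄)(Δx_{t+1}−Δx̄) = -115.0900
Denominator Σ(Δx_t−Δx̄)² = 236.1000
r_1(Δx) = -115.0900 / 236.1000 = -0.487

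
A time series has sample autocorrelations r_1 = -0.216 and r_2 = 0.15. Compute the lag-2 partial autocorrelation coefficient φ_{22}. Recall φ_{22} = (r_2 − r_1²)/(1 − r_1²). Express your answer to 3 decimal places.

φ_{22} = (r_2 − r_1²) / (1 − r_1²)
r_1² = (-0.216)² = 0.046656
Numerator = 0.15 − 0.0467 = 0.1033; denominator = 1 − 0.0467 = 0.9533
φ_{22} = 0.1033 / 0.9533 = 0.108

0.108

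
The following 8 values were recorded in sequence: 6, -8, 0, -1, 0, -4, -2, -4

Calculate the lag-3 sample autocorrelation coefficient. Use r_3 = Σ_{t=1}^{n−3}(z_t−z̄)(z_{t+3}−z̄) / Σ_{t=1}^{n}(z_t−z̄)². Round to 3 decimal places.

-0.117

Mean z̄ = (6 − 8 + 0 − 1 + 0 − 4 − 2 − 4)/8 = -1.6250
Σ(z_t−z̄)(z_{t+3}−z̄) = (4.7656) + (-10.3594) + (-3.8594) + (-0.2344) + (-3.8594) = -13.5469
Denominator Σ(z_t−z̄)² = 115.8750
r_3 = -13.5469 / 115.8750 = -0.117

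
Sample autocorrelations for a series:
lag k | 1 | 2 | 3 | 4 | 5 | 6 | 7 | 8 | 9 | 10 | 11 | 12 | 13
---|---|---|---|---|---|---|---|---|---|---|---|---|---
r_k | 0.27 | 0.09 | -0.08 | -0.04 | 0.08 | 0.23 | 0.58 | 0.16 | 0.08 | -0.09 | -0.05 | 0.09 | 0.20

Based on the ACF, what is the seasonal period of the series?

The largest autocorrelation is r_7 = 0.58; the remaining lags stay at or below 0.27. The elevated value at lag 1 (0.27), dropping to 0.09 at lag 2, reflects decaying short-term dependence rather than seasonality.
The dominant spike at lag 7 indicates a seasonal period of 7.

7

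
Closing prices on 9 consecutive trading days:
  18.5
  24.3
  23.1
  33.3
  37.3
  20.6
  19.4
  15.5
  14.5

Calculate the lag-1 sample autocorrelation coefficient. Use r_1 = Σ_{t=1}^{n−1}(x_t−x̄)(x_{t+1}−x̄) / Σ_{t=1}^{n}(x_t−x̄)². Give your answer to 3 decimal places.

0.434

Mean x̄ = (18.5 + 24.3 + 23.1 + 33.3 + 37.3 + 20.6 + 19.4 + 15.5 + 14.5)/9 = 22.9444
Numerator Σ_{t=1}^{8}(x_t−x̄)(x_{t+1}−x̄) = 208.3614
Denominator Σ(x_t−x̄)² = 479.7222
r_1 = 208.3614 / 479.7222 = 0.434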